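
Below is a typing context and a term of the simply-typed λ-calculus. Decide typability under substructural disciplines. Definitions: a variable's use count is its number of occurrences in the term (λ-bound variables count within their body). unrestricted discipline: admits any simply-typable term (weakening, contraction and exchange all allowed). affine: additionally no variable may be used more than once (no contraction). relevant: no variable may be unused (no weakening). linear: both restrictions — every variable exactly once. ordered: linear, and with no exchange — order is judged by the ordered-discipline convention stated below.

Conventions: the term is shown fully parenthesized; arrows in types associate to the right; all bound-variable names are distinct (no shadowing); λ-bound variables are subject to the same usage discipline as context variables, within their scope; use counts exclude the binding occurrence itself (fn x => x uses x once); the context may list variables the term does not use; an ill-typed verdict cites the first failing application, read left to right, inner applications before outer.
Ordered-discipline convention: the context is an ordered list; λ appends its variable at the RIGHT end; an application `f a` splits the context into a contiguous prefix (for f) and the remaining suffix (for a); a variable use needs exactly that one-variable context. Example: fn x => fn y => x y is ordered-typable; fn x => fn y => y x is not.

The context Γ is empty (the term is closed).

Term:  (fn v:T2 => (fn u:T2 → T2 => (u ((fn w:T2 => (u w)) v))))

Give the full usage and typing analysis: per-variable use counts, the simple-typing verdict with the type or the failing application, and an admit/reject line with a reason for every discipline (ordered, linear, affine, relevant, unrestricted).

use counts: v [bound] ×1, u [bound] ×2, w [bound] ×1
left-to-right use order: u, u, w, v
typing: ✓ — T2 → (T2 → T2) → T2
ordered: ✗, needs contraction — u ×2
linear: ✗, needs contraction — u ×2
affine: ✗, needs contraction — u ×2
relevant: ✓, none of v, u, w goes unused
unrestricted: ✓, well-typed at T2 → (T2 → T2) → T2; no restrictions here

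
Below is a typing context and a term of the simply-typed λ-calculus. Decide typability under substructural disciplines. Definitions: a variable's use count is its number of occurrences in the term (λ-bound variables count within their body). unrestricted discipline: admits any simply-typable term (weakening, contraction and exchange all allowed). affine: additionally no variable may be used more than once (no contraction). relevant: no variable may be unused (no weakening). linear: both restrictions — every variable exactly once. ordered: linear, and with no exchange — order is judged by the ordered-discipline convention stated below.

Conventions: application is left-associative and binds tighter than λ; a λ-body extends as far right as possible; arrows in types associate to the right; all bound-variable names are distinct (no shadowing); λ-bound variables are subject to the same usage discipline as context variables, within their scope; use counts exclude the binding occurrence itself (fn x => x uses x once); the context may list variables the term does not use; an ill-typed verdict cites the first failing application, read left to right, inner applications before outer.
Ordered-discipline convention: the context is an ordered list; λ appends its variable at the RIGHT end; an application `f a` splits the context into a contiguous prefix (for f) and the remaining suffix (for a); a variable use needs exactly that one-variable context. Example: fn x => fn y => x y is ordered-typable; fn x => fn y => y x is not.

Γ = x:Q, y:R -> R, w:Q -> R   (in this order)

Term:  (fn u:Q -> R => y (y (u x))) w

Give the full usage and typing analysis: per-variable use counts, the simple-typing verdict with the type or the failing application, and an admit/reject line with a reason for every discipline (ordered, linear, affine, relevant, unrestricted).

usage: x=1; y=2; w=1; u (λ-bound)=1
order of uses: y, y, u, x, w
typing: ✓ — R
ordered ✗ (y ×2 used more than once (contraction))
linear ✗ (y ×2 used more than once (contraction))
affine ✗ (y ×2 used more than once (contraction))
relevant ✓ (every one of x, y, w, u appears)
unrestricted ✓ (well-typed at R; no restrictions here)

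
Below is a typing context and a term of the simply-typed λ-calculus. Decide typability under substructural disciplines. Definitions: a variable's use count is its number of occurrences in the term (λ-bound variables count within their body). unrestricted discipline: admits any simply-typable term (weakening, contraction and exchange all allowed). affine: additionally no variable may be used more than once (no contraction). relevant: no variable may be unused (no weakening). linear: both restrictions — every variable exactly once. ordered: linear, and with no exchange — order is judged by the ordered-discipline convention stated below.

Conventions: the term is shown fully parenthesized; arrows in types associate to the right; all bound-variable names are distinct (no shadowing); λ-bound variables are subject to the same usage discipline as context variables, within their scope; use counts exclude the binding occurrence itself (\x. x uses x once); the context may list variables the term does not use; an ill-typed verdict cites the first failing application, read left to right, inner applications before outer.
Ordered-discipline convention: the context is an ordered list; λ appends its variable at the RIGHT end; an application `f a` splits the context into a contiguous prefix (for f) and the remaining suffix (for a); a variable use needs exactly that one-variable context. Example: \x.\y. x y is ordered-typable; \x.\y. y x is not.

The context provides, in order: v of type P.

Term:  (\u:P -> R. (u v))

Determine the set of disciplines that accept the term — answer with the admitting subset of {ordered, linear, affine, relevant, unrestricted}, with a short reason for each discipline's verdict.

accepted by: linear, affine, relevant, unrestricted
use counts: v: 1×; u (bound): 1×
left-to-right use order: u, v
typing: the term checks, with type (P -> R) -> R
ordered: ✗ — use order u, v needs exchange
linear: ✓ — each of v, u used exactly once
affine: ✓ — at most one use each (v, u)
relevant: ✓ — v, u: all used, weakening unneeded
unrestricted: ✓ — simply typable at (P -> R) -> R; W, C, E all held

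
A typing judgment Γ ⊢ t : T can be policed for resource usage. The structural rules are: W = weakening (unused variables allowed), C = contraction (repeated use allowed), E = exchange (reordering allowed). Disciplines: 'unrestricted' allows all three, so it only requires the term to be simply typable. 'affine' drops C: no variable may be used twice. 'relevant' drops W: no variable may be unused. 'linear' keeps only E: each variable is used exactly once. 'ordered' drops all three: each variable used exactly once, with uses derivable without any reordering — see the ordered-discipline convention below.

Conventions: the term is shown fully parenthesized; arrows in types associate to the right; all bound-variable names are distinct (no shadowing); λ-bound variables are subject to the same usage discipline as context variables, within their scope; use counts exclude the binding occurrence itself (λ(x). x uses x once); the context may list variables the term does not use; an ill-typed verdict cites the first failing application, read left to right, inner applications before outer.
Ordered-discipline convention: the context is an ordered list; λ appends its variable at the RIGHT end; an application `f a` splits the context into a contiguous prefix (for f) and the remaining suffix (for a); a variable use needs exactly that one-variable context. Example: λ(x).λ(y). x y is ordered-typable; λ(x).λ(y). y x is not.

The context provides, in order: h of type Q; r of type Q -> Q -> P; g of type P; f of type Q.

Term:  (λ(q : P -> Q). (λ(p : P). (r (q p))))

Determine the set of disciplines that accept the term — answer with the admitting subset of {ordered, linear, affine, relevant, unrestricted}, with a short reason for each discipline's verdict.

admitted in: affine, unrestricted
usage: h=0, r=1, g=0, f=0, q [bound]=1, p [bound]=1
use order (left to right): r, q, p
typing: well-typed — term : (P -> Q) -> P -> Q -> P
ordered: ✗ — h, g, f left unused
linear: ✗ — h, g, f left unused
affine: ✓ — at most one use each (h, r, g, f, q, p)
relevant: ✗ — h, g, f left unused
unrestricted: ✓ — well-typed at (P -> Q) -> P -> Q -> P; no restrictions here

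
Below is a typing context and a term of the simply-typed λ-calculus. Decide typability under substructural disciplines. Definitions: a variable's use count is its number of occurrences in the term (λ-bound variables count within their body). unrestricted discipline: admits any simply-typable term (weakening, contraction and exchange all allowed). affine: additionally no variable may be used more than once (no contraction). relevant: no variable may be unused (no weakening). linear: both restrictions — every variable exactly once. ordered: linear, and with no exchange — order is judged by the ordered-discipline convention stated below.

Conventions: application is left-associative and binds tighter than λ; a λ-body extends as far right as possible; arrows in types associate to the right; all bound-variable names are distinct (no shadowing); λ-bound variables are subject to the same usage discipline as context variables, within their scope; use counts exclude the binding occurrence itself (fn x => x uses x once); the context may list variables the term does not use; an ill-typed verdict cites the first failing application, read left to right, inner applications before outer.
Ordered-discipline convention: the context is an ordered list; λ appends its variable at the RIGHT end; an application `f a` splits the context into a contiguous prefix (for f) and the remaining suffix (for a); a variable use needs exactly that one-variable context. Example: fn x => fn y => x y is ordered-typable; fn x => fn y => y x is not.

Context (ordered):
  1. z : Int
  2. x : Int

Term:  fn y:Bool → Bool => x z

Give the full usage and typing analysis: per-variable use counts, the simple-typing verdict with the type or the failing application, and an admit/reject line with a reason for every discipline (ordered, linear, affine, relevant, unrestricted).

counts: z: 1; x: 1; y (bound): 0
use order (left to right): x, z
typing: ill-typed: non-arrow in function slot: Int
ordered: ✗ — the type mismatch rejects it
linear: ✗ — not simply typable
affine: ✗ — fails simple typing
relevant: ✗ — a type mismatch blocks all five
unrestricted: ✗ — the type mismatch rejects it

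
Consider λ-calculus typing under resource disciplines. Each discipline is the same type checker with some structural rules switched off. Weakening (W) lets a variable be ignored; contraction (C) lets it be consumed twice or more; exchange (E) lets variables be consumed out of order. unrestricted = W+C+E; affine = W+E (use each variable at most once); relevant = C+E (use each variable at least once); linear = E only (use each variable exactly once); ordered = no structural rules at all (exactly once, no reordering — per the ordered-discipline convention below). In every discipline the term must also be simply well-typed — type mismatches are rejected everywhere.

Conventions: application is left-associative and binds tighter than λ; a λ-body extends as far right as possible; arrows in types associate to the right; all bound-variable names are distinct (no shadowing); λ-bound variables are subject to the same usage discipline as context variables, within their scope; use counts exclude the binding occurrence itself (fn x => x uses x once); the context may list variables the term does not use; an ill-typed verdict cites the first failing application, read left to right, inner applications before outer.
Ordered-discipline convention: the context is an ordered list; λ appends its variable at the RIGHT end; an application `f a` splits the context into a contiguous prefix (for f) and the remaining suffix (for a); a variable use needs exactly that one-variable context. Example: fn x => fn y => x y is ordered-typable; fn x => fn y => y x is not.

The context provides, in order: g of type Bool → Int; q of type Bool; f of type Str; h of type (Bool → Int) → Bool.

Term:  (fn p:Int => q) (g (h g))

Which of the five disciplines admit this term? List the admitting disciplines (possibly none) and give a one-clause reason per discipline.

admitted in: unrestricted
counts: g: 2×; q: 1×; f: 0×; h: 1×; p (bound): 0×
order of uses: q, g, h, g
typing: well-typed — term : Bool
ordered: ✗ — needs contraction — g ×2; f, p never used (weakening)
linear: ✗ — needs contraction — g ×2; f, p never used (weakening)
affine: ✗ — needs contraction — g ×2
relevant: ✗ — f, p never used (weakening)
unrestricted: ✓ — type-checks (Bool) and nothing is barred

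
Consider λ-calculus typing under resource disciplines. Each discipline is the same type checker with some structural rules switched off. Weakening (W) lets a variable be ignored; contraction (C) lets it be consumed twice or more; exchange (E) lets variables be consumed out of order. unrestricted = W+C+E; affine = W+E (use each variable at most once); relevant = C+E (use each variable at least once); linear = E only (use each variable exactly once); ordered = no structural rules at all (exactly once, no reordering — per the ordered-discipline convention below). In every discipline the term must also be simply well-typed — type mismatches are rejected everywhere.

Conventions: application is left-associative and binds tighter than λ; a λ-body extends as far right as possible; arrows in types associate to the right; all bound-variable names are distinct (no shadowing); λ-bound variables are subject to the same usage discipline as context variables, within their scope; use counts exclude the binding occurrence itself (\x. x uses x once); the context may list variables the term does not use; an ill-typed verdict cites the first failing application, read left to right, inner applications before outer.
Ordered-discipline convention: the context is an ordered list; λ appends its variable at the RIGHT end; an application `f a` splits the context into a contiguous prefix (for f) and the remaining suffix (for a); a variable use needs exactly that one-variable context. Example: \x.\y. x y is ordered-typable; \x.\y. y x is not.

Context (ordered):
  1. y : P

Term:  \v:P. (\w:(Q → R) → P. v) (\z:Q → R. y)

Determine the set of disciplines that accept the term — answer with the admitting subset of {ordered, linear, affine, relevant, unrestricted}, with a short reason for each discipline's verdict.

admitted by: affine, unrestricted
use counts: y ×1; v (bound) ×1; w (bound) ×0; z (bound) ×0
uses in reading order: v, y
typing: well-typed — term : P → P
ordered: ✗ — needs weakening: w, z unused
linear: ✗ — needs weakening: w, z unused
affine: ✓ — none of y, v, w, z used more than once
relevant: ✗ — needs weakening: w, z unused
unrestricted: ✓ — simply typable at P → P; W, C, E all held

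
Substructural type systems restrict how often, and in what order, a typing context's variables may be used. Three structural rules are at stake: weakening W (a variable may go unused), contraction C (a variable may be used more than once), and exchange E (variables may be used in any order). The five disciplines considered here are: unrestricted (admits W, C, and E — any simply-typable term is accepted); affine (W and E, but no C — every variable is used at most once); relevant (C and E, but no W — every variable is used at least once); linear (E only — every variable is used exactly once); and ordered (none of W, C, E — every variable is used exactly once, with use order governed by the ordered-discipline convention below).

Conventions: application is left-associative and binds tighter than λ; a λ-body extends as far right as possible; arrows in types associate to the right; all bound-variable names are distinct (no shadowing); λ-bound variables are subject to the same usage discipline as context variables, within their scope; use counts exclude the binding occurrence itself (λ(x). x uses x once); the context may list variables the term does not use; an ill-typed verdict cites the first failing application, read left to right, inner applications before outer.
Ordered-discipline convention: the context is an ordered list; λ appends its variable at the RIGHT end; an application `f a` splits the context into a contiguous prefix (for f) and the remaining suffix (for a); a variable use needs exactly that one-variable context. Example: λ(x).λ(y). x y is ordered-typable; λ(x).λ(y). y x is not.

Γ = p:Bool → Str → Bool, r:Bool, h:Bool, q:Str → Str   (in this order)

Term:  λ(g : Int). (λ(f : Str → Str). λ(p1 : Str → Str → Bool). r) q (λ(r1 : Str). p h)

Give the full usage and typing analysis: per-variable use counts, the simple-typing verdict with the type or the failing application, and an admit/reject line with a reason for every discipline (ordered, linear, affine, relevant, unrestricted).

counts: p ×1; r ×1; h ×1; q ×1; g [bound] ×0; f [bound] ×0; p1 [bound] ×0; r1 [bound] ×0
left-to-right use order: r, q, p, h
typing: the term checks, with type Int → Bool
ordered ✗ (g, f, p1, r1 never used (weakening))
linear ✗ (g, f, p1, r1 never used (weakening))
affine ✓ (none of p, r, h, q, g, f, p1, r1 used more than once)
relevant ✗ (g, f, p1, r1 never used (weakening))
unrestricted ✓ (type-checks (Int → Bool) and nothing is barred)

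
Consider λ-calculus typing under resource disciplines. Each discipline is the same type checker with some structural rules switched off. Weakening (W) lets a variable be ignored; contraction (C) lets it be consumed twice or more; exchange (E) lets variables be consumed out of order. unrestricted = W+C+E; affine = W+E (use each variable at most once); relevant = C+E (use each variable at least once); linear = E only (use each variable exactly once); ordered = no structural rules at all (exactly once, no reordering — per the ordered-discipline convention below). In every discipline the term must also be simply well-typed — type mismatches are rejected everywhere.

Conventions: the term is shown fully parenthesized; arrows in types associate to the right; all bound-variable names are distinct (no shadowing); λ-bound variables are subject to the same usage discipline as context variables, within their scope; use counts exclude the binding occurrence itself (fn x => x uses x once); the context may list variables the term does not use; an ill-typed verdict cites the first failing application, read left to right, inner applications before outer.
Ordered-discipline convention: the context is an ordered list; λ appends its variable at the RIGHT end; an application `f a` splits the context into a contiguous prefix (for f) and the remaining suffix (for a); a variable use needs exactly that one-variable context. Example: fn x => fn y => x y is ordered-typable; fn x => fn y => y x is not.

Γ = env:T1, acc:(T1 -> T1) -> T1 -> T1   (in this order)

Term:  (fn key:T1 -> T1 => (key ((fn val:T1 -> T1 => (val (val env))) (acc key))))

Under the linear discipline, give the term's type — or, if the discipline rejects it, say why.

not well-typed under linear — uses contraction: key ×2, val ×2
usage: env: 1, acc: 1, key [bound]: 2, val [bound]: 2
uses in reading order: key, val, val, env, acc, key
typing: well-typed at (T1 -> T1) -> T1
per-discipline verdicts: ordered ✗; linear ✗; affine ✗; relevant ✓; unrestricted ✓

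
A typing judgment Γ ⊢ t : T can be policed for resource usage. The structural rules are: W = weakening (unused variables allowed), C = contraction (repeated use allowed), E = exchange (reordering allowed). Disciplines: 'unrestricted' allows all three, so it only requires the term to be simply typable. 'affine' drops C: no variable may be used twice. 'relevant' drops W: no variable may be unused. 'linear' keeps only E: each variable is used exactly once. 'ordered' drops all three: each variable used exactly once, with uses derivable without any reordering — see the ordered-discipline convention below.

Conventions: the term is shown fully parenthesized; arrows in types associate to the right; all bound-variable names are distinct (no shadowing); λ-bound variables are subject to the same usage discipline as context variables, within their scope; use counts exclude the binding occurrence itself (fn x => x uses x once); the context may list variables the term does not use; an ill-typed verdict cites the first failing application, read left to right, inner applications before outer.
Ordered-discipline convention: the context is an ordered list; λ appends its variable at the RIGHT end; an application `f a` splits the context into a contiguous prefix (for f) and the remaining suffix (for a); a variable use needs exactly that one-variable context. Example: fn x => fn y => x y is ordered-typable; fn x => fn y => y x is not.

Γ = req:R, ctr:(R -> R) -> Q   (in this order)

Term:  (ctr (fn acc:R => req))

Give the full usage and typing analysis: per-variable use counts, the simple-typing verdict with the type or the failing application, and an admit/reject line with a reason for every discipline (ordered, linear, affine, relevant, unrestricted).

usage: req=1; ctr=1; acc (λ-bound)=0
use order (left to right): ctr, req
typing: well-typed — term : Q
ordered: ✗ — needs weakening: acc unused
linear: ✗ — needs weakening: acc unused
affine: ✓ — req, ctr, acc: no repeats, contraction unneeded
relevant: ✗ — needs weakening: acc unused
unrestricted: ✓ — typability at Q is all that's needed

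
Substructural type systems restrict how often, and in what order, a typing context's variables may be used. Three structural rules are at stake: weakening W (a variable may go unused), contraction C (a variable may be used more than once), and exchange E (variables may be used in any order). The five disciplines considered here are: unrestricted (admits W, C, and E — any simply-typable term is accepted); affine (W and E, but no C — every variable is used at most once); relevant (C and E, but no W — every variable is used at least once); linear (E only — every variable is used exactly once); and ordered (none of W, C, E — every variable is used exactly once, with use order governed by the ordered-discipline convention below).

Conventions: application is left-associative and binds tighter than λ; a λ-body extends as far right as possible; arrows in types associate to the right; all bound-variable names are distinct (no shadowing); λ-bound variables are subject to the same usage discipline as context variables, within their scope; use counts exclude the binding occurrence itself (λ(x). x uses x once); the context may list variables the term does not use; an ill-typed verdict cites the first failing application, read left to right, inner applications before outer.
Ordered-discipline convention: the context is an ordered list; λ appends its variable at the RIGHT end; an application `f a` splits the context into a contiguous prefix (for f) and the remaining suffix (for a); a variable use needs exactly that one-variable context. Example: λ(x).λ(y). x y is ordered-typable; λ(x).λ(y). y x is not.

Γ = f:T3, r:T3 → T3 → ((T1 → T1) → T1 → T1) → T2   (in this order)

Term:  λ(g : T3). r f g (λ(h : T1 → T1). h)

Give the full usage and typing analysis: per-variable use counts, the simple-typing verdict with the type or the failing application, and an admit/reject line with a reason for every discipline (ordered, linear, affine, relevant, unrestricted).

use counts: f: 1, r: 1, g (bound): 1, h (bound): 1
order of uses: r, f, g, h
typing: well-typed — term : T3 → T2
ordered: ✗, no ordered split (uses run r, f, g, h)
linear: ✓, f, r, g, h: one use apiece
affine: ✓, no duplicate uses among f, r, g, h
relevant: ✓, f, r, g, h: all used, weakening unneeded
unrestricted: ✓, well-typed at T3 → T2; no restrictions here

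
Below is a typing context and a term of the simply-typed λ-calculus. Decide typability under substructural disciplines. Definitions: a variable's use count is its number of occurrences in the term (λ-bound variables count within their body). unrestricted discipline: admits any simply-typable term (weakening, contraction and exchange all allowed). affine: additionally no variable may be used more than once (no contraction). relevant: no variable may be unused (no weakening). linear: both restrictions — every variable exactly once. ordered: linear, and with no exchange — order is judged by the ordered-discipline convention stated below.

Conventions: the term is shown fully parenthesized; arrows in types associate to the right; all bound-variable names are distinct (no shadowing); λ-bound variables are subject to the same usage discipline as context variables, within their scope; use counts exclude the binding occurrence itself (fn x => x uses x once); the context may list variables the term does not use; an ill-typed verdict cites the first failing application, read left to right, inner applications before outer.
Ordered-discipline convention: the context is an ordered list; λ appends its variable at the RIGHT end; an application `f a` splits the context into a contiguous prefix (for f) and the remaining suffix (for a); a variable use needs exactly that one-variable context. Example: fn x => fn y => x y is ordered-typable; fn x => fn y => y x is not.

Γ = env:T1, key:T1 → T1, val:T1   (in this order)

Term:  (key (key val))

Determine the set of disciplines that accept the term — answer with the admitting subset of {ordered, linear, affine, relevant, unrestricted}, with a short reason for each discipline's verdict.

admitted by: unrestricted
counts: env ×0; key ×2; val ×1
left-to-right use order: key, key, val
typing: the term checks, with type T1
ordered: ✗, key ×2 used more than once (contraction); unused: env — weakening required
linear: ✗, key ×2 used more than once (contraction); unused: env — weakening required
affine: ✗, key ×2 used more than once (contraction)
relevant: ✗, unused: env — weakening required
unrestricted: ✓, typability at T1 is all that's needed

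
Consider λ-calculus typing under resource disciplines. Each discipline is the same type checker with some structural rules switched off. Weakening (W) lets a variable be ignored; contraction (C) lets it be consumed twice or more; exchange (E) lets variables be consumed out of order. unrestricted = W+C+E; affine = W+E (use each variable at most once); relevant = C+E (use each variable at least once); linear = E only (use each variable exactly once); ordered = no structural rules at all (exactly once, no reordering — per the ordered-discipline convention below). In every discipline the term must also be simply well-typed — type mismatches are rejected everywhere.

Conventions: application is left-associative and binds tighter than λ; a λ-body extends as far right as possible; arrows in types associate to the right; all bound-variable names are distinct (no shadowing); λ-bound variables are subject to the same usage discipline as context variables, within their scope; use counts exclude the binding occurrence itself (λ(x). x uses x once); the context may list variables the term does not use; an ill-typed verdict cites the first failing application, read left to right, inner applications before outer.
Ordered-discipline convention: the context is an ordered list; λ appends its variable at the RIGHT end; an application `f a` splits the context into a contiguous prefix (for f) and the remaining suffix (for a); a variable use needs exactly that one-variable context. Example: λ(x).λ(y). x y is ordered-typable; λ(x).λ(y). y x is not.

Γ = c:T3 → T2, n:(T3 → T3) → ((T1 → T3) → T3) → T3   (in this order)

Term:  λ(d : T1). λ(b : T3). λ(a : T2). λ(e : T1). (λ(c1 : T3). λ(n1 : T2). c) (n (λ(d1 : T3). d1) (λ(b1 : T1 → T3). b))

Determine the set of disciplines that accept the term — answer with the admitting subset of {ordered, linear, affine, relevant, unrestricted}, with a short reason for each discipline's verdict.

admitted in: affine, unrestricted
usage: c: 1; n: 1; d (λ-bound): 0; b (λ-bound): 1; a (λ-bound): 0; e (λ-bound): 0; c1 (λ-bound): 0; n1 (λ-bound): 0; d1 (λ-bound): 1; b1 (λ-bound): 0
left-to-right use order: c, n, d1, b
typing: well-typed at T1 → T3 → T2 → T1 → T2 → T3 → T2
ordered: ✗, d, a, e, c1, n1, b1 left unused
linear: ✗, d, a, e, c1, n1, b1 left unused
affine: ✓, at most one use each (c, n, d, b, a, e, c1, n1, d1, b1)
relevant: ✗, d, a, e, c1, n1, b1 left unused
unrestricted: ✓, well-typed at T1 → T3 → T2 → T1 → T2 → T3 → T2; no restrictions here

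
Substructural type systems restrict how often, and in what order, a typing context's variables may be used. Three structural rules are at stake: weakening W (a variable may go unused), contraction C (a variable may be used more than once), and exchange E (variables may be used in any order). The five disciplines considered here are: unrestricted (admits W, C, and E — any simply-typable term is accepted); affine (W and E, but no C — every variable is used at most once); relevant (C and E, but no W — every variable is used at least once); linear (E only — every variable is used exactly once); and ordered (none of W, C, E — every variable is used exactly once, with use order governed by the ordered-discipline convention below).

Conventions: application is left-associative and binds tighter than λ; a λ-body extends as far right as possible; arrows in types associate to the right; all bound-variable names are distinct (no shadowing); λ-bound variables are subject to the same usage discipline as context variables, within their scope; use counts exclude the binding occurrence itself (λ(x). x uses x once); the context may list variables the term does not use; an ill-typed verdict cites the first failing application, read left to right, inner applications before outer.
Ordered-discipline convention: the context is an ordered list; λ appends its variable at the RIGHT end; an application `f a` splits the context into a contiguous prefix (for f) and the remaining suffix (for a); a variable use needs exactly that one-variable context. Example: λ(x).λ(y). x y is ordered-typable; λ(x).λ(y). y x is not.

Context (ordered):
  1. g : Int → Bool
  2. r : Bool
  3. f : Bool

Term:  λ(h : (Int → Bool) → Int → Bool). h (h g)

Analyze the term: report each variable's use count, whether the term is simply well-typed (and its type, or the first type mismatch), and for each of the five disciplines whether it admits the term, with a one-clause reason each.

variable uses: g=1; r=0; f=0; h [bound]=2
order of uses: h, h, g
typing: the term checks, with type ((Int → Bool) → Int → Bool) → Int → Bool
ordered: ✗, uses contraction: h ×2; needs weakening: r, f unused
linear: ✗, uses contraction: h ×2; needs weakening: r, f unused
affine: ✗, uses contraction: h ×2
relevant: ✗, needs weakening: r, f unused
unrestricted: ✓, typability at ((Int → Bool) → Int → Bool) → Int → Bool is all that's needed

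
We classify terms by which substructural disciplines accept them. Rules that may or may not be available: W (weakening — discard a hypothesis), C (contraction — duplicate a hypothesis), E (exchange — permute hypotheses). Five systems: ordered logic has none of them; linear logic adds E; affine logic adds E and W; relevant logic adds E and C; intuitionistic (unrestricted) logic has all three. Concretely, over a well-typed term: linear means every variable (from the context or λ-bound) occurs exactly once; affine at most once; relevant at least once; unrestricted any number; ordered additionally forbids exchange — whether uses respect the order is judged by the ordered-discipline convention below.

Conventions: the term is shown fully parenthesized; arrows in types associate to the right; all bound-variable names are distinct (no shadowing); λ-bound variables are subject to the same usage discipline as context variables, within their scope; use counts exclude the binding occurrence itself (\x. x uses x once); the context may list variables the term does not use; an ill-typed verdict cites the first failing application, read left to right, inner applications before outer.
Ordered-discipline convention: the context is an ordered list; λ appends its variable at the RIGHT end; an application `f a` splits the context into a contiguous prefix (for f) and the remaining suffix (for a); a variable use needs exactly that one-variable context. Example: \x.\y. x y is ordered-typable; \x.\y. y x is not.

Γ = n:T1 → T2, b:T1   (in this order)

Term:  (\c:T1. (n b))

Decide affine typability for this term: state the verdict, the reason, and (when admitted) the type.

yes — n, b, c: no repeats, contraction unneeded; term : T1 → T2
use counts: n ×1; b ×1; c (λ-bound) ×0
order of uses: n, b
typing: ✓ — T1 → T2
per-discipline verdicts: ordered ✗, linear ✗, affine ✓, relevant ✗, unrestricted ✓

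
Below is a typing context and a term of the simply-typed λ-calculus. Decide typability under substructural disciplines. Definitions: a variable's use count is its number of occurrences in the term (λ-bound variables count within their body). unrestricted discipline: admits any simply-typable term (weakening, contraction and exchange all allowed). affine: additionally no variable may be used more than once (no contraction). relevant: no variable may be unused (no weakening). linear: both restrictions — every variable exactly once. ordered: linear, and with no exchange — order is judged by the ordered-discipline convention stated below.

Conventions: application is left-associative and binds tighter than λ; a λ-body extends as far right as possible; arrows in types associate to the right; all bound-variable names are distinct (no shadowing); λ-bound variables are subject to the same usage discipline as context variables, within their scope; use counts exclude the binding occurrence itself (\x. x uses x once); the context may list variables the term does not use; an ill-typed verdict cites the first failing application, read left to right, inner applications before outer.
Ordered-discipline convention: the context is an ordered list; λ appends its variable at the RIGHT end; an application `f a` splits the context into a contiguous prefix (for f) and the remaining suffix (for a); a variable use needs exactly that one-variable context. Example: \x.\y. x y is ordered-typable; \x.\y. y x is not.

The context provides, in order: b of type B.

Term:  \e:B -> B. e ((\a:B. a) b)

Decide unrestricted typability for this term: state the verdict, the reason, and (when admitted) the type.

yes — well-typed at (B -> B) -> B; no restrictions here; term : (B -> B) -> B
usage: b=1; e (λ-bound)=1; a (λ-bound)=1
order of uses: e, a, b
typing: well-typed at (B -> B) -> B
all disciplines: ordered ✗, linear ✓, affine ✓, relevant ✓, unrestricted ✓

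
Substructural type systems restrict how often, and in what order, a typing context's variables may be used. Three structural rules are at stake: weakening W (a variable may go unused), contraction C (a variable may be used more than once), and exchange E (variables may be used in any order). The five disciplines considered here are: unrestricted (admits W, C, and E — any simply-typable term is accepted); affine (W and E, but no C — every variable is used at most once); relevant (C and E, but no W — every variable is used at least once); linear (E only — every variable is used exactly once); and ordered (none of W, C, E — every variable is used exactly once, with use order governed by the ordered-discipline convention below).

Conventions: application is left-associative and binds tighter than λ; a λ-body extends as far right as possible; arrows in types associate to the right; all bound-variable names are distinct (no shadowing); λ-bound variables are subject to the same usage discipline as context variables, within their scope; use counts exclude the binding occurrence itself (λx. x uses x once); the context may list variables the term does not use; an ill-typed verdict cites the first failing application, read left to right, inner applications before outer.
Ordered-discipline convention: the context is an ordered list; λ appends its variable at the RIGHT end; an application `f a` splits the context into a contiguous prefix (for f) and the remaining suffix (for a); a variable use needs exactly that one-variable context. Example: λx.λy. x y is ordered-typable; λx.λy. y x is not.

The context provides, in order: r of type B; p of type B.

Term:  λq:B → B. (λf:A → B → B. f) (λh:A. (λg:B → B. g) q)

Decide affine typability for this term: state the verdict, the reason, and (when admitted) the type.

yes — at most one use each (r, p, q, f, h, g); term : (B → B) → A → B → B
variable uses: r=0, p=0, q [bound]=1, f [bound]=1, h [bound]=0, g [bound]=1
uses in reading order: f, g, q
typing: ✓ — (B → B) → A → B → B
per-discipline verdicts: ordered ✗, linear ✗, affine ✓, relevant ✗, unrestricted ✓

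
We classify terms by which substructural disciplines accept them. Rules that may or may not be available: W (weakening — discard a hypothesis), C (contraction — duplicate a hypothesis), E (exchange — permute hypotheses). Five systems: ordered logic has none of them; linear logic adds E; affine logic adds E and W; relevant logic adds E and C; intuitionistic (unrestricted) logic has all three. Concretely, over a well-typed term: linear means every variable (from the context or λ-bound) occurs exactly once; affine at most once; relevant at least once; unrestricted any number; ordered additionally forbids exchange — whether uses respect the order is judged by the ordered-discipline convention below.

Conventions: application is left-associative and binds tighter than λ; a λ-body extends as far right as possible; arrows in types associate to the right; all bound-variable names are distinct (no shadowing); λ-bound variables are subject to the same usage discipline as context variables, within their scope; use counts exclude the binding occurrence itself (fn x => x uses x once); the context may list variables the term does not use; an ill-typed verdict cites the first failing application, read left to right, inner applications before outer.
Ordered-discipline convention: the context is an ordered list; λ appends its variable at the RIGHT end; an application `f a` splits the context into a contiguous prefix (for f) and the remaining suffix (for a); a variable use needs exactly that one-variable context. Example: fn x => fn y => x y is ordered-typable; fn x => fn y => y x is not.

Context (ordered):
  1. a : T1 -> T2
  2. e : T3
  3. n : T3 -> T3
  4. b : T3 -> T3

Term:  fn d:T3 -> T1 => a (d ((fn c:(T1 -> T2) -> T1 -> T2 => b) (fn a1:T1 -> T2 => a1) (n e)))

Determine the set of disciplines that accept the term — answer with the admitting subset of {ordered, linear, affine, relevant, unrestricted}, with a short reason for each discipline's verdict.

admitting disciplines: affine, unrestricted
counts: a=1, e=1, n=1, b=1, d (bound)=1, c (bound)=0, a1 (bound)=1
left-to-right use order: a, d, b, a1, n, e
typing: well-typed at (T3 -> T1) -> T2
ordered ✗ (c never used (weakening))
linear ✗ (c never used (weakening))
affine ✓ (at most one use each (a, e, n, b, d, c, a1))
relevant ✗ (c never used (weakening))
unrestricted ✓ (simply typable at (T3 -> T1) -> T2; W, C, E all held)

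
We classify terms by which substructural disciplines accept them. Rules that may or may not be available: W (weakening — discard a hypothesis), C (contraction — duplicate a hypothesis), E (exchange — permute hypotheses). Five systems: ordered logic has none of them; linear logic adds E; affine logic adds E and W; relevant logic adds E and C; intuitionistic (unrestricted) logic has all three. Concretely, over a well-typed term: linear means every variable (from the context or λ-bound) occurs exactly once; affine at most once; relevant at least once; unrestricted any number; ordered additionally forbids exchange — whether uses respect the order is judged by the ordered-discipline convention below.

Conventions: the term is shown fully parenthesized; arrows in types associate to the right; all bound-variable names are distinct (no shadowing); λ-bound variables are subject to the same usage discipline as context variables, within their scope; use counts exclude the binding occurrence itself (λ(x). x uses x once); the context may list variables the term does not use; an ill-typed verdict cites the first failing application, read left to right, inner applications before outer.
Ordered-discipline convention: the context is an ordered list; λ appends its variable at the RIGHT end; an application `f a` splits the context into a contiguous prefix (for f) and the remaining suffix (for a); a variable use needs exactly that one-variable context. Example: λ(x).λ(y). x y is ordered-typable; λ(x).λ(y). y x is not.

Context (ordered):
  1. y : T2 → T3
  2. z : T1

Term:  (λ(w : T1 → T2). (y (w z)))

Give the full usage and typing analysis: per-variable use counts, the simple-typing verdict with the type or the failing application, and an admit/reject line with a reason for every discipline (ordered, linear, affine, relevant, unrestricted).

counts: y: 1×, z: 1×, w (bound): 1×
order of uses: y, w, z
typing: well-typed at (T1 → T2) → T3
ordered: ✗ — no ordered split (uses run y, w, z)
linear: ✓ — single use per variable (y, z, w)
affine: ✓ — no duplicate uses among y, z, w
relevant: ✓ — none of y, z, w goes unused
unrestricted: ✓ — well-typed at (T1 → T2) → T3; no restrictions here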